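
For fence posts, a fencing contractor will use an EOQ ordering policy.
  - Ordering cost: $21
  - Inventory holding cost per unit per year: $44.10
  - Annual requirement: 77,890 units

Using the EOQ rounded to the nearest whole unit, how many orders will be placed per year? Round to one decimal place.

286.4 orders per year

Q* = √(2·D·S / H) = √(2·77,890·21 / 44.1) = √74,181.0 ≈ 272.36 → Q = 272
N = D/Q = 77,890/272 ≈ 286.360 orders/yr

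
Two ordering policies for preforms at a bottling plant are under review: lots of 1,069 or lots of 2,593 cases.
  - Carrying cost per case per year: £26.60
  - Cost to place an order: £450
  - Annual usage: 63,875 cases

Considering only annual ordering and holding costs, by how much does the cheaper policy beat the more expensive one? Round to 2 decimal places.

£4,465.89

Annual cost at Q: ordering D·S/Q plus holding Q·H/2.
TC(1,069) = (63,875/1,069)×450 + (1,069/2)×26.6 = £41,106.15
TC(2,593) = (63,875/2,593)×450 + (2,593/2)×26.6 = £45,572.03
|ΔTC| = |£41,106.15 − £45,572.03| = £4,465.89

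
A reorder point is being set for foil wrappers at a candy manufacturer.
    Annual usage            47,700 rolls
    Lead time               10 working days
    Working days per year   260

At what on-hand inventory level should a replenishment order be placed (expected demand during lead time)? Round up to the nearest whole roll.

1,835 rolls

Daily demand d = 47,700 / 260 = 183.462 rolls/day
Demand during lead time = 183.462 × 10 = 1,834.62
Reorder point = 1,834.62 → round up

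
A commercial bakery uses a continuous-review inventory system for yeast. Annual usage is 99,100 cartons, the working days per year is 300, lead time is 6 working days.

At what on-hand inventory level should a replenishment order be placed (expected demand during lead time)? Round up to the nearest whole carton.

Daily demand d = 99,100 / 300 = 330.333 cartons/day
Demand during lead time = 330.333 × 6 = 1,982.00
Reorder point = 1,982.00 → round up

1,982 cartons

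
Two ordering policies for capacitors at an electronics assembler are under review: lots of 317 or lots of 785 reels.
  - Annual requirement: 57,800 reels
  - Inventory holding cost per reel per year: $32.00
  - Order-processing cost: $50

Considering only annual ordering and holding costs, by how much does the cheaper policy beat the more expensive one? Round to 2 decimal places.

$2,052.81

For each Q, cost = (D/Q)·S + (Q/2)·H.
TC(317) = (57,800/317)×50 + (317/2)×32 = $14,188.72
TC(785) = (57,800/785)×50 + (785/2)×32 = $16,241.53
Lots of 317 are cheaper by $2,052.81.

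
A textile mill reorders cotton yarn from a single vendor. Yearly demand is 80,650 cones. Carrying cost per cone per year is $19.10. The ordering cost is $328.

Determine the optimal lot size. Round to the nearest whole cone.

1,664 cones

2DS/H = 2·80,650·328/19.1 = 2,769,968.59
EOQ = √2,769,968.59 ≈ 1,664.32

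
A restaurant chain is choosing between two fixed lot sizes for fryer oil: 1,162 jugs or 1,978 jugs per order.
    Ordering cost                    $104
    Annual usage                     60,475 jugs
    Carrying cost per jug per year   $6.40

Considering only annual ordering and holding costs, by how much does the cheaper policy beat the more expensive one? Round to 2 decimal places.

$378.31

TC(Q) = (D/Q)S + (Q/2)H
TC(1,162) = (60,475/1,162)×104 + (1,162/2)×6.4 = $9,130.96
TC(1,978) = (60,475/1,978)×104 + (1,978/2)×6.4 = $9,509.28
Cheaper: Q = 1,162.  Difference = $378.31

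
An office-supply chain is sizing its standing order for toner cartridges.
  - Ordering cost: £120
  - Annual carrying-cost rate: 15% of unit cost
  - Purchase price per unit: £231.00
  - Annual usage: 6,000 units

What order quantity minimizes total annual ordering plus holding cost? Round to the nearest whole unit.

204 units

Carrying cost H = £231 × 15% = £34.6500/unit/yr
Q* = √(2·D·S / H) = √(2·6,000·120 / 34.65) = √41,558.4 ≈ 203.86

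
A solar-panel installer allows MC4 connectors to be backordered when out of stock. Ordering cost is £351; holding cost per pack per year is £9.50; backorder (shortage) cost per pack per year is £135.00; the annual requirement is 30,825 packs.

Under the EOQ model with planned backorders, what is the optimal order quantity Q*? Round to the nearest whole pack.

Basic EOQ = √(2·30,825·351/9.5) = 1,509.240
Backorder adjustment √((H+b)/b) = √((9.5+135)/135) = 1.0346
Q* = 1,509.240 × 1.0346 ≈ 1,561.44

1,561 packs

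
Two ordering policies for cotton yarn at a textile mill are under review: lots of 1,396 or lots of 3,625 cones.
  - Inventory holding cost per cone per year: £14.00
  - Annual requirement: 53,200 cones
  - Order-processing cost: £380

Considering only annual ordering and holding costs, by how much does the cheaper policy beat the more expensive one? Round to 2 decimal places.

For each Q, cost = (D/Q)·S + (Q/2)·H.
TC(1,396) = (53,200/1,396)×380 + (1,396/2)×14 = £24,253.38
TC(3,625) = (53,200/3,625)×380 + (3,625/2)×14 = £30,951.83
|ΔTC| = |£24,253.38 − £30,951.83| = £6,698.45

£6,698.45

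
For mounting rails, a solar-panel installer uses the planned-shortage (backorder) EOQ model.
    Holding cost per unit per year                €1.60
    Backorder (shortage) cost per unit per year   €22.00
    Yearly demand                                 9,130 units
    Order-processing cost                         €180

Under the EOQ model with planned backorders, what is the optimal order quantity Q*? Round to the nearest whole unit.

1,484 units

Basic EOQ = √(2·9,130·180/1.6) = 1,433.266
Backorder adjustment √((H+b)/b) = √((1.6+22)/22) = 1.0357
Q* = 1,433.266 × 1.0357 ≈ 1,484.47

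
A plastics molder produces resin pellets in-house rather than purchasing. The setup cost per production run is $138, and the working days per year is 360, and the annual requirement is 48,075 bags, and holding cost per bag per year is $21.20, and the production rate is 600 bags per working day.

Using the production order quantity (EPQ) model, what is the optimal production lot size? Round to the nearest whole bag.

897 bags

d = 48,075/360 = 133.5417 bags/day;  effective holding cost H(1 − d/p) = 21.2·(1 − 133.5417/600) = 16.48153
Q* = √(2DS / H_eff) = √(2·48,075·138 / 16.48153) ≈ 897.25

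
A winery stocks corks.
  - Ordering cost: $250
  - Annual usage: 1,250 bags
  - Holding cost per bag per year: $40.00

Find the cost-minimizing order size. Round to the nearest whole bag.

125 bags

Q* = √(2·D·S / H) = √(2·1,250·250 / 40) = √15,625.0 ≈ 125.00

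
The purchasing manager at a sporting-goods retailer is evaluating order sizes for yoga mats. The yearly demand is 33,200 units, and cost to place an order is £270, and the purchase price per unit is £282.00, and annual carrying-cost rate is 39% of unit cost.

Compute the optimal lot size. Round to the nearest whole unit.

404 units

H = i·C = 0.39 × £282 = £109.9800 per unit-year
Optimal lot size Q* = (2 × 33,200 × £270 / £109.98)^½ ≈ 403.75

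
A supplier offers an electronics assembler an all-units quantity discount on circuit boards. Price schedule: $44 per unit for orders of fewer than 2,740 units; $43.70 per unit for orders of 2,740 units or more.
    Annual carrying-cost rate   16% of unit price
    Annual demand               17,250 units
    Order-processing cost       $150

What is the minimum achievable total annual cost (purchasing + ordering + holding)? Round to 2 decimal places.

$764,348.38

H₁ = 16%×$44 = $7.0400;  H₂ = 16%×$43.70 = $6.9920
EOQ₁ = √(2×17,250×150/7.0400) = 857.37  (< 2,740, feasible at tier 1)
EOQ₂ = √(2×17,250×150/6.9920) = 860.31  (< 2,740 → use Q = 2,740 at tier-2 price)
TC(tier 1 (EOQ₁), Q≈857.4) = $765,035.89
TC(tier 2, Q≈2,740.0) = $764,348.38
Minimum at tier 2: $764,348.38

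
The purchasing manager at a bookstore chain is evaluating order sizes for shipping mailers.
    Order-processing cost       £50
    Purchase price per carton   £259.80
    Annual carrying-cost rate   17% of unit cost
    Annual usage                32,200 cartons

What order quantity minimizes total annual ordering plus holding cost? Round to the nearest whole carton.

270 cartons

Carrying cost H = £259.8 × 17% = £44.1660/carton/yr
EOQ = √(2DS/H) = √(2 × 32,200 × 50 / 44.166)
    = √(72,906.76) ≈ 270.01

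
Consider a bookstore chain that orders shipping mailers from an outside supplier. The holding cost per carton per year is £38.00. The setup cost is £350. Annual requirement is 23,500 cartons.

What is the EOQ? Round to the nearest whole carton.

658 cartons

Q* = √(2·D·S / H) = √(2·23,500·350 / 38) = √432,894.7 ≈ 657.95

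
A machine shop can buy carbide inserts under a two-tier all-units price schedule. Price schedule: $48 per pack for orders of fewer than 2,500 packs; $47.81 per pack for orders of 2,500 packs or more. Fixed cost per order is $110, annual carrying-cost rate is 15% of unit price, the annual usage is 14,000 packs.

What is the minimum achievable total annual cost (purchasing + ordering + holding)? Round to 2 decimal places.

$676,709.14

H₁ = 15%×$48 = $7.2000;  H₂ = 15%×$47.81 = $7.1715
EOQ₁ = √(2×14,000×110/7.2000) = 654.05  (< 2,500, feasible at tier 1)
EOQ₂ = √(2×14,000×110/7.1715) = 655.35  (< 2,500 → use Q = 2,500 at tier-2 price)
TC(tier 1 (EOQ₁), Q≈654.0) = $676,709.14
TC(tier 2, Q≈2,500.0) = $678,920.38
Minimum at tier 1 (EOQ₁): $676,709.14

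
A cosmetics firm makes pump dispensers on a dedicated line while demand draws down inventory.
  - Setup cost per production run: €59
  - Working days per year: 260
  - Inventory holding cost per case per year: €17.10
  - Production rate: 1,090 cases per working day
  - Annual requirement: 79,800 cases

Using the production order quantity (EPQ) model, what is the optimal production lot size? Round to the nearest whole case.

875 cases

d = 79,800/260 = 306.9231 cases/day;  effective holding cost H(1 − d/p) = 17.1·(1 − 306.9231/1090) = 12.28497
Q* = √(2DS / H_eff) = √(2·79,800·59 / 12.28497) ≈ 875.50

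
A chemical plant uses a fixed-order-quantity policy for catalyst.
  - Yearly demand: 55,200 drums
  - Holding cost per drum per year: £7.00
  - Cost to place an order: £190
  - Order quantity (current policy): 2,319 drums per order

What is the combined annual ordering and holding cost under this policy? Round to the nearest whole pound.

Ordering: D/Q × S = 55,200/2,319 × £190 = £4,522.64
Holding:  Q/2 × H = 2,319/2 × £7 = £8,116.50
Total = £4,522.64 + £8,116.50 = £12,639.14

£12,639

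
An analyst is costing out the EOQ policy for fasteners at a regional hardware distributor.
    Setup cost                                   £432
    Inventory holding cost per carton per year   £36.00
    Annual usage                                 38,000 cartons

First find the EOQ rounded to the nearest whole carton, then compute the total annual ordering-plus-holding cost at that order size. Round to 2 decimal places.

Q* = √(2·D·S / H) = √(2·38,000·432 / 36) = √912,000.0 ≈ 954.99 → Q = 955 cartons
Ordering: D/Q × S = 38,000/955 × £432 = £17,189.53
Holding:  Q/2 × H = 955/2 × £36 = £17,190.00
Total = £17,189.53 + £17,190.00 = £34,379.53

£34,379.53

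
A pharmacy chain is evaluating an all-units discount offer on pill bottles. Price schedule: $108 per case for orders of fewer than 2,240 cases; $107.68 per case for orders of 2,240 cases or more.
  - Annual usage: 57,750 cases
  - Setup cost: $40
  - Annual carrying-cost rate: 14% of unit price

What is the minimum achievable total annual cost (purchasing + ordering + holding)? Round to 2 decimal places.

H₁ = 14%×$108 = $15.1200;  H₂ = 14%×$107.68 = $15.0752
EOQ₁ = √(2×57,750×40/15.1200) = 552.77  (< 2,240, feasible at tier 1)
EOQ₂ = √(2×57,750×40/15.0752) = 553.59  (< 2,240 → use Q = 2,240 at tier-2 price)
TC(tier 1 (EOQ₁), Q≈552.8) = $6,245,357.89
TC(tier 2, Q≈2,240.0) = $6,236,435.47
Minimum at tier 2: $6,236,435.47

$6,236,435.47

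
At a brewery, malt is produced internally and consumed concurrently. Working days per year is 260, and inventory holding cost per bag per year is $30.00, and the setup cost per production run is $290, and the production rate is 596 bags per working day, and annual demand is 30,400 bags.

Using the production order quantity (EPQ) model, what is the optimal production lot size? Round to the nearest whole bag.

d = 30,400/260 = 116.9231 bags/day;  effective holding cost H(1 − d/p) = 30·(1 − 116.9231/596) = 24.11461
Q* = √(2DS / H_eff) = √(2·30,400·290 / 24.11461) ≈ 855.09

855 bags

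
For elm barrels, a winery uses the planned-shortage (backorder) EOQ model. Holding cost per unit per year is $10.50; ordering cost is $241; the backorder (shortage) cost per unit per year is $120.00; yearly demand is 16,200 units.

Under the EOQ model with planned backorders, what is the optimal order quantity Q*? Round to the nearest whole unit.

899 units

Basic EOQ = √(2·16,200·241/10.5) = 862.356
Backorder adjustment √((H+b)/b) = √((10.5+120)/120) = 1.0428
Q* = 862.356 × 1.0428 ≈ 899.29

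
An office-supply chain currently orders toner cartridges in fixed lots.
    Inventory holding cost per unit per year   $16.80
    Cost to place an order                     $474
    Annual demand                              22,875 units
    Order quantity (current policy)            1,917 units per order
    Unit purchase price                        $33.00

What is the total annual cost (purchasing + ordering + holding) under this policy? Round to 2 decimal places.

$776,633.90

Ordering: D/Q × S = 22,875/1,917 × $474 = $5,656.10
Holding:  Q/2 × H = 1,917/2 × $16.8 = $16,102.80
Purchase cost = D·C = 22,875 × 33 = $754,875.00
Total = $5,656.10 + $16,102.80 + $754,875.00 = $776,633.90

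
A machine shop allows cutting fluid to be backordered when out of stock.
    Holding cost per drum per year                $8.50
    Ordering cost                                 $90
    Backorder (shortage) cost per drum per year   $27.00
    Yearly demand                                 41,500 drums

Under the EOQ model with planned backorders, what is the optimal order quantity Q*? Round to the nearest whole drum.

Basic EOQ = √(2·41,500·90/8.5) = 937.456
Backorder adjustment √((H+b)/b) = √((8.5+27)/27) = 1.1467
Q* = 937.456 × 1.1467 ≈ 1,074.94

1,075 drums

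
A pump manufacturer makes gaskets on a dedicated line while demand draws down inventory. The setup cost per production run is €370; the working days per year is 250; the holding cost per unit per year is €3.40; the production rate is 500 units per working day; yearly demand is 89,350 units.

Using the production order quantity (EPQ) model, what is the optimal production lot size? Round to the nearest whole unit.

8,258 units

d = 89,350/250 = 357.4000 units/day;  effective holding cost H(1 − d/p) = 3.4·(1 − 357.4000/500) = 0.96968
Q* = √(2DS / H_eff) = √(2·89,350·370 / 0.96968) ≈ 8,257.51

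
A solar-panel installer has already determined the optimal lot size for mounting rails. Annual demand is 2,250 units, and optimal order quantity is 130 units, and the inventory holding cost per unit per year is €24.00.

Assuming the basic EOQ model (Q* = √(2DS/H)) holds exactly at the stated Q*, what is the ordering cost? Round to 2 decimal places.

From Q* = √(2DS/H) ⇒ Q*² = 2DS/H.
S = Q²H / (2D) = 130² × 24 / (2 × 2,250) = 90.1333

€90.13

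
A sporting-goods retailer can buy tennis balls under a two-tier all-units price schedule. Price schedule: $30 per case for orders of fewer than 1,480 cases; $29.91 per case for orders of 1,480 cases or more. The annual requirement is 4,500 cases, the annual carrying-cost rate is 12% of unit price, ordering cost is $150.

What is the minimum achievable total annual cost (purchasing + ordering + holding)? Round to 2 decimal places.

H₁ = 12%×$30 = $3.6000;  H₂ = 12%×$29.91 = $3.5892
EOQ₁ = √(2×4,500×150/3.6000) = 612.37  (< 1,480, feasible at tier 1)
EOQ₂ = √(2×4,500×150/3.5892) = 613.29  (< 1,480 → use Q = 1,480 at tier-2 price)
TC(tier 1 (EOQ₁), Q≈612.4) = $137,204.54
TC(tier 2, Q≈1,480.0) = $137,707.09
Minimum at tier 1 (EOQ₁): $137,204.54

$137,204.54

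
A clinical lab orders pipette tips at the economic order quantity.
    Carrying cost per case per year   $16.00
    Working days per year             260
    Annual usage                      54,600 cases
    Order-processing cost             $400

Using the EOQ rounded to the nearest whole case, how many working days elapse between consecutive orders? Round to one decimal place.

7.9 days

Optimal lot size Q* = (2 × 54,600 × $400 / $16)^½ ≈ 1,652.27 → Q = 1,652 cases
T = Q/D × 260 days = 1,652/54,600 × 260 = 7.867 days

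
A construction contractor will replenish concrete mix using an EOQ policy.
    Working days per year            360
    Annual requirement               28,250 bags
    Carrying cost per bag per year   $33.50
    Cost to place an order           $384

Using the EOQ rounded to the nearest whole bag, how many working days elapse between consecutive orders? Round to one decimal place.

Optimal lot size Q* = (2 × 28,250 × $384 / $33.5)^½ ≈ 804.76 → Q = 805 bags
Days between orders = 360 / (D/Q) = 360 / 35.093 ≈ 10.258

10.3 days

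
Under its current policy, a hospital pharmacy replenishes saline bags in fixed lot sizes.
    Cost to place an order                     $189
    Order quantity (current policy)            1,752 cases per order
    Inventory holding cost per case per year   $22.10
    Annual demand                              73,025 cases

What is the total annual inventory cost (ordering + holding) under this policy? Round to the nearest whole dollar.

Annual ordering cost = (D/Q)·S = (73,025/1,752) × 189 = $7,877.70
Annual holding cost  = (Q/2)·H = (1,752/2) × 22.1 = $19,359.60
Total = $7,877.70 + $19,359.60 = $27,237.30

$27,237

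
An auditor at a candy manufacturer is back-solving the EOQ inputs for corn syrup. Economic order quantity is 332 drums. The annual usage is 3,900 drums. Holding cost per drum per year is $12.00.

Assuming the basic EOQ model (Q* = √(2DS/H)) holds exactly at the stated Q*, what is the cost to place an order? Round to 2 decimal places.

From Q* = √(2DS/H) ⇒ Q*² = 2DS/H.
S = Q²H / (2D) = 332² × 12 / (2 × 3,900) = 169.5754

$169.58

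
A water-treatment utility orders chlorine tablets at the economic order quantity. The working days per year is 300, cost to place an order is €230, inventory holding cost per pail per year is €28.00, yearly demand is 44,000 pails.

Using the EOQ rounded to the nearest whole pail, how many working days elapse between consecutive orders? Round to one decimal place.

5.8 days

EOQ = √(2DS/H) = √(2 × 44,000 × 230 / 28)
    = √(722,857.14) ≈ 850.21 → Q = 850 pails
Days between orders = 300 / (D/Q) = 300 / 51.765 ≈ 5.795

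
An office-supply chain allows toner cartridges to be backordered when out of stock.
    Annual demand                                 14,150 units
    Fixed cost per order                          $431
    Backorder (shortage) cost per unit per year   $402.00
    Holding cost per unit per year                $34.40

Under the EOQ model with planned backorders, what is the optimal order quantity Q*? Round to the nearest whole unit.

620 units

Q* = √(2DS/H) · √((H + b)/b)
   = √(2 × 14,150 × 431 / 34.4) · √((34.4 + 402) / 402)
   = 595.460 × 1.0419 ≈ 620.41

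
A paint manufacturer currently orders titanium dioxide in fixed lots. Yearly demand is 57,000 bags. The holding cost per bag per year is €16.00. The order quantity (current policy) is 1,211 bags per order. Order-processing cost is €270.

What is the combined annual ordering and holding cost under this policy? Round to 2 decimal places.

Orders/yr = 57,000/1,211 = 47.069; ordering cost = 47.069 × €270 = €12,708.51
Average inventory = 1,211/2 = 605.5; holding cost = 605.5 × €16 = €9,688.00
Total = €12,708.51 + €9,688.00 = €22,396.51

€22,396.51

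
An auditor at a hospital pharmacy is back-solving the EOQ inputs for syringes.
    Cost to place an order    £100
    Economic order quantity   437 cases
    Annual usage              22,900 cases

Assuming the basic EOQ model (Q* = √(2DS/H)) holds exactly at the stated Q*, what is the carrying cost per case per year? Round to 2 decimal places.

£23.98

EOQ relation: Q² = 2DS/H, so rearrange for the unknown.
H = 2DS / Q² = 2 × 22,900 × 100 / 437² = 23.9830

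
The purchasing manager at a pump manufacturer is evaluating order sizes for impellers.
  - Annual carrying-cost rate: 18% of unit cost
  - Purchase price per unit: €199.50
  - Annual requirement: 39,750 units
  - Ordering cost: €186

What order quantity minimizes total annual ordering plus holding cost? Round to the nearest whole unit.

642 units

H = i·C = 0.18 × €199.5 = €35.9100 per unit-year
Q* = √(2·D·S / H) = √(2·39,750·186 / 35.91) = √411,779.4 ≈ 641.70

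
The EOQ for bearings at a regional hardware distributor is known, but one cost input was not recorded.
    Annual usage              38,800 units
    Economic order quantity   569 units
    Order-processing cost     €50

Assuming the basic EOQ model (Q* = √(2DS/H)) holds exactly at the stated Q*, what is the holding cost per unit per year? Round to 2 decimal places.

€11.98

EOQ relation: Q² = 2DS/H, so rearrange for the unknown.
H = 2DS / Q² = 2 × 38,800 × 50 / 569² = 11.9841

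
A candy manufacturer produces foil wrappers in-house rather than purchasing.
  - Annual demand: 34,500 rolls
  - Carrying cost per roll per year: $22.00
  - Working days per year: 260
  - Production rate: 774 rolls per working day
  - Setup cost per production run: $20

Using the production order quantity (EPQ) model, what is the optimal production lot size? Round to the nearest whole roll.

275 rolls

d = 34,500/260 = 132.6923 rolls/day;  effective holding cost H(1 − d/p) = 22·(1 − 132.6923/774) = 18.22838
Q* = √(2DS / H_eff) = √(2·34,500·20 / 18.22838) ≈ 275.15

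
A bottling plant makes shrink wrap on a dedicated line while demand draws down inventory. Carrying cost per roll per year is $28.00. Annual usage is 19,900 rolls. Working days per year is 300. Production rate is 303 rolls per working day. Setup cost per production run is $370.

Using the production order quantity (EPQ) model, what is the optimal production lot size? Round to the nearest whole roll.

d = 19,900/300 = 66.3333 rolls/day;  effective holding cost H(1 − d/p) = 28·(1 − 66.3333/303) = 21.87019
Q* = √(2DS / H_eff) = √(2·19,900·370 / 21.87019) ≈ 820.57

821 rolls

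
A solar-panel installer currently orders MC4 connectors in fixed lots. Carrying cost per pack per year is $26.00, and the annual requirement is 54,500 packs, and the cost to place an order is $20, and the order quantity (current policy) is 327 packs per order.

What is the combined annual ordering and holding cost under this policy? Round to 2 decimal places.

$7,584.33

Orders/yr = 54,500/327 = 166.667; ordering cost = 166.667 × $20 = $3,333.33
Average inventory = 327/2 = 163.5; holding cost = 163.5 × $26 = $4,251.00
Total = $3,333.33 + $4,251.00 = $7,584.33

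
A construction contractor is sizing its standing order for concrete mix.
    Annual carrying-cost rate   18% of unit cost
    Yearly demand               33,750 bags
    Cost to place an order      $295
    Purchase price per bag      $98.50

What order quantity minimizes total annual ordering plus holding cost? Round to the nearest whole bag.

1,060 bags

Holding cost per bag per year: H = 18% × $98.5 = $17.7300
Optimal lot size Q* = (2 × 33,750 × $295 / $17.73)^½ ≈ 1,059.76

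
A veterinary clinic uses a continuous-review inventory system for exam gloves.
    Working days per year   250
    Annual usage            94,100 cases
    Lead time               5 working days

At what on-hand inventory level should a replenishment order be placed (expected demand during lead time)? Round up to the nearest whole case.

Daily demand d = 94,100 / 250 = 376.400 cases/day
Demand during lead time = 376.400 × 5 = 1,882.00
Reorder point = 1,882.00 → round up

1,882 cases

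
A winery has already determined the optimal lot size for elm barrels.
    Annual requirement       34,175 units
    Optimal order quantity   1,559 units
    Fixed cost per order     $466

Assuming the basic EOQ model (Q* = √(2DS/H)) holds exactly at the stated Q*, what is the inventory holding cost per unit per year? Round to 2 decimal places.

$13.10

Since Q* = (2DS/H)^½, squaring gives Q*²·H = 2DS.
H = 2DS / Q² = 2 × 34,175 × 466 / 1,559² = 13.1049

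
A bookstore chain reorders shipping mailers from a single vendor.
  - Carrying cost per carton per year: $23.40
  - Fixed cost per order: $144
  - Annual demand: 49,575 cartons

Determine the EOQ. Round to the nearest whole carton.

EOQ = √(2DS/H) = √(2 × 49,575 × 144 / 23.4)
    = √(610,153.85) ≈ 781.12

781 cartons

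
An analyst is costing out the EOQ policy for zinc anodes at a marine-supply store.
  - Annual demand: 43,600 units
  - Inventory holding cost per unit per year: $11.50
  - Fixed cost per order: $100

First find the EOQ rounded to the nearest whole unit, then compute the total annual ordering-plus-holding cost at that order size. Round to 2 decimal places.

$10,013.99

2DS/H = 2·43,600·100/11.5 = 758,260.87
EOQ = √758,260.87 ≈ 870.78 → Q = 871 units
Ordering: D/Q × S = 43,600/871 × $100 = $5,005.74
Holding:  Q/2 × H = 871/2 × $11.5 = $5,008.25
Total = $5,005.74 + $5,008.25 = $10,013.99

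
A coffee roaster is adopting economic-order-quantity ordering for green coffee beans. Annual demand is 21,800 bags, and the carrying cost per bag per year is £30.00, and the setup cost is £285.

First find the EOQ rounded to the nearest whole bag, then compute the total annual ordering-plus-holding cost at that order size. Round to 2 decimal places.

Q* = √(2·D·S / H) = √(2·21,800·285 / 30) = √414,200.0 ≈ 643.58 → Q = 644 bags
Annual ordering cost = (D/Q)·S = (21,800/644) × 285 = £9,647.52
Annual holding cost  = (Q/2)·H = (644/2) × 30 = £9,660.00
Total = £9,647.52 + £9,660.00 = £19,307.52

£19,307.52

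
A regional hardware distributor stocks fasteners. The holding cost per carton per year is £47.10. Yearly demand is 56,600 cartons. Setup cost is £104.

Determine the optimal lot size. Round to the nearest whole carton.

EOQ = √(2DS/H) = √(2 × 56,600 × 104 / 47.1)
    = √(249,953.29) ≈ 499.95

500 cartons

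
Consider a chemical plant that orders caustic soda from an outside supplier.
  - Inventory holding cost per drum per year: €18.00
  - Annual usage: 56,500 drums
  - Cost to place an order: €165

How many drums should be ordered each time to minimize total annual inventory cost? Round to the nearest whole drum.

1,018 drums

Q* = √(2·D·S / H) = √(2·56,500·165 / 18) = √1,035,833.3 ≈ 1,017.76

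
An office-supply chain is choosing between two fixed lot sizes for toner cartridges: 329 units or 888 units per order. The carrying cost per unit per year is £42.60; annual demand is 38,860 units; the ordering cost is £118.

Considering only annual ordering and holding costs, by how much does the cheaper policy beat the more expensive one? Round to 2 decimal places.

£3,132.90

Annual cost at Q: ordering D·S/Q plus holding Q·H/2.
TC(329) = (38,860/329)×118 + (329/2)×42.6 = £20,945.33
TC(888) = (38,860/888)×118 + (888/2)×42.6 = £24,078.23
|ΔTC| = |£20,945.33 − £24,078.23| = £3,132.90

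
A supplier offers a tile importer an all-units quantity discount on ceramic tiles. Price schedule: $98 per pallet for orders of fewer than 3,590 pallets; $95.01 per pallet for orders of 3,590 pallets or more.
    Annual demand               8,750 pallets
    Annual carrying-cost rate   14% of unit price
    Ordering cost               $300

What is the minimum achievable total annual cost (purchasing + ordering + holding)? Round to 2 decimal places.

H₁ = 14%×$98 = $13.7200;  H₂ = 14%×$95.01 = $13.3014
EOQ₁ = √(2×8,750×300/13.7200) = 618.59  (< 3,590, feasible at tier 1)
EOQ₂ = √(2×8,750×300/13.3014) = 628.25  (< 3,590 → use Q = 3,590 at tier-2 price)
TC(tier 1 (EOQ₁), Q≈618.6) = $865,987.05
TC(tier 2, Q≈3,590.0) = $855,944.71
Minimum at tier 2: $855,944.71

$855,944.71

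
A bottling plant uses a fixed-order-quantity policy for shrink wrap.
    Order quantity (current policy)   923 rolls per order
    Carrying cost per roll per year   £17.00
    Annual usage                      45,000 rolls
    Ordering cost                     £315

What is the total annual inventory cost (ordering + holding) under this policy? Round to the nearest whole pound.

Ordering: D/Q × S = 45,000/923 × £315 = £15,357.53
Holding:  Q/2 × H = 923/2 × £17 = £7,845.50
Total = £15,357.53 + £7,845.50 = £23,203.03

£23,203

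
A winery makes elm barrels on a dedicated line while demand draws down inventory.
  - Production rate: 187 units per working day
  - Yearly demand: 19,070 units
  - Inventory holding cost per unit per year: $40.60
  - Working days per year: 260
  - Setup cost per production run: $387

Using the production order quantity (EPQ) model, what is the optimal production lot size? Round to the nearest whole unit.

d = 19,070/260 = 73.3462 units/day;  effective holding cost H(1 − d/p) = 40.6·(1 − 73.3462/187) = 24.67565
Q* = √(2DS / H_eff) = √(2·19,070·387 / 24.67565) ≈ 773.41

773 units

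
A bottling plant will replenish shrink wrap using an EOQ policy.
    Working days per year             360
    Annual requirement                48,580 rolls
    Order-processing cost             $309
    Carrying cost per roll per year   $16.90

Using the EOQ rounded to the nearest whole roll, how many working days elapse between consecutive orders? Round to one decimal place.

EOQ = √(2DS/H) = √(2 × 48,580 × 309 / 16.9)
    = √(1,776,475.74) ≈ 1,332.84 → Q = 1,333 rolls
Cycle time = (working days × Q)/D = (360 × 1,333) / 48,580 = 9.878 days

9.9 days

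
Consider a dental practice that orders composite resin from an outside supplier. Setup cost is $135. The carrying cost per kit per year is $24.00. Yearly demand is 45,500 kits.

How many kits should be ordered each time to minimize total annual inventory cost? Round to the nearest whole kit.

715 kits

EOQ = √(2DS/H) = √(2 × 45,500 × 135 / 24)
    = √(511,875.00) ≈ 715.45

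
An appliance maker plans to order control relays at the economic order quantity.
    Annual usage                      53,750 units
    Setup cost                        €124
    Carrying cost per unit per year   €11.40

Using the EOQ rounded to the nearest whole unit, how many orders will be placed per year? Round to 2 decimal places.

2DS/H = 2·53,750·124/11.4 = 1,169,298.25
EOQ = √1,169,298.25 ≈ 1,081.34 → Q = 1,081
Orders per year = D/Q = 53,750 / 1,081 = 49.722

49.72 orders per year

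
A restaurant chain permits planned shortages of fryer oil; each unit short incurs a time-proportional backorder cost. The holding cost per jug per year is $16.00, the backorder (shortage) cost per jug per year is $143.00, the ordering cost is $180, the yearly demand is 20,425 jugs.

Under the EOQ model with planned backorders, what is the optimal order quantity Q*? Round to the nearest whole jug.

Basic EOQ = √(2·20,425·180/16) = 677.910
Backorder adjustment √((H+b)/b) = √((16+143)/143) = 1.0545
Q* = 677.910 × 1.0545 ≈ 714.83

715 jugs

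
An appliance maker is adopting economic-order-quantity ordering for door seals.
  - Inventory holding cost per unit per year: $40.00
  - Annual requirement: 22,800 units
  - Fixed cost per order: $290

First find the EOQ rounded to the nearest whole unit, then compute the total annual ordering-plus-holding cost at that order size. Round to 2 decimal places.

Q* = √(2·D·S / H) = √(2·22,800·290 / 40) = √330,600.0 ≈ 574.98 → Q = 575 units
Ordering: D/Q × S = 22,800/575 × $290 = $11,499.13
Holding:  Q/2 × H = 575/2 × $40 = $11,500.00
Total = $11,499.13 + $11,500.00 = $22,999.13

$22,999.13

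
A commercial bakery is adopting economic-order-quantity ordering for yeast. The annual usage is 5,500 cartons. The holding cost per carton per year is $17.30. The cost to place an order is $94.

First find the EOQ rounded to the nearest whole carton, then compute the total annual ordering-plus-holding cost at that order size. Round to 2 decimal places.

$4,229.45

2DS/H = 2·5,500·94/17.3 = 59,768.79
EOQ = √59,768.79 ≈ 244.48 → Q = 244 cartons
Annual ordering cost = (D/Q)·S = (5,500/244) × 94 = $2,118.85
Annual holding cost  = (Q/2)·H = (244/2) × 17.3 = $2,110.60
Total = $2,118.85 + $2,110.60 = $4,229.45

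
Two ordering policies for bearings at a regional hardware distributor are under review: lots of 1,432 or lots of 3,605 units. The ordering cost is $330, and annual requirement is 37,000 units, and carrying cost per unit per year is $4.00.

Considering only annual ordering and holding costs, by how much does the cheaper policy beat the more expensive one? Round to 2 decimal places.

TC(Q) = (D/Q)S + (Q/2)H
TC(1,432) = (37,000/1,432)×330 + (1,432/2)×4 = $11,390.54
TC(3,605) = (37,000/3,605)×330 + (3,605/2)×4 = $10,596.96
Lots of 3,605 are cheaper by $793.57.

$793.57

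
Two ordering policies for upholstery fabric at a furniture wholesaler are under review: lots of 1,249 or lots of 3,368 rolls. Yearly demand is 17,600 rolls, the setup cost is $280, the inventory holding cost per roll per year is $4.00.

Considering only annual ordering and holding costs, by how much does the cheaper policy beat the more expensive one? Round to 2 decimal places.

$1,755.63

Annual cost at Q: ordering D·S/Q plus holding Q·H/2.
TC(1,249) = (17,600/1,249)×280 + (1,249/2)×4 = $6,443.56
TC(3,368) = (17,600/3,368)×280 + (3,368/2)×4 = $8,199.18
Lots of 1,249 are cheaper by $1,755.63.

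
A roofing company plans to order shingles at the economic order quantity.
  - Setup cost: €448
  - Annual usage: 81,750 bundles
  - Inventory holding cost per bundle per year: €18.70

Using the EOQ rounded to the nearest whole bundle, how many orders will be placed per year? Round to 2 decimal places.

41.31 orders per year

2DS/H = 2·81,750·448/18.7 = 3,917,005.35
EOQ = √3,917,005.35 ≈ 1,979.14 → Q = 1,979
N = D/Q = 81,750/1,979 ≈ 41.309 orders/yr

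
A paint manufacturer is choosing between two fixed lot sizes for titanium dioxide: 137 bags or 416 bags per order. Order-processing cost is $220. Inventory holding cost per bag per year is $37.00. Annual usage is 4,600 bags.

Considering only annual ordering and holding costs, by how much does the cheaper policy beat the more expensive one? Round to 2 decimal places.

Annual cost at Q: ordering D·S/Q plus holding Q·H/2.
TC(137) = (4,600/137)×220 + (137/2)×37 = $9,921.36
TC(416) = (4,600/416)×220 + (416/2)×37 = $10,128.69
Lots of 137 are cheaper by $207.33.

$207.33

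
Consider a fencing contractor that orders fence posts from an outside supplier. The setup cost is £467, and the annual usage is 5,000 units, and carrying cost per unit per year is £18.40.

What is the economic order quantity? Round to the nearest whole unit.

Q* = √(2·D·S / H) = √(2·5,000·467 / 18.4) = √253,804.3 ≈ 503.79

504 units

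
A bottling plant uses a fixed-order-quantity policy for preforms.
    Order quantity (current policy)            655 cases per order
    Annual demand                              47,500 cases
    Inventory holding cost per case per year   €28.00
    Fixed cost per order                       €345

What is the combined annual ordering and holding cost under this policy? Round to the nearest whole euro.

€34,189

Ordering: D/Q × S = 47,500/655 × €345 = €25,019.08
Holding:  Q/2 × H = 655/2 × €28 = €9,170.00
Total = €25,019.08 + €9,170.00 = €34,189.08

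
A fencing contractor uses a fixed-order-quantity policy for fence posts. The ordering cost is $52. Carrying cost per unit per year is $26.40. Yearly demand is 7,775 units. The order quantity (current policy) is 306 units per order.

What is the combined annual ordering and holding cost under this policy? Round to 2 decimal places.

Annual ordering cost = (D/Q)·S = (7,775/306) × 52 = $1,321.24
Annual holding cost  = (Q/2)·H = (306/2) × 26.4 = $4,039.20
Total = $1,321.24 + $4,039.20 = $5,360.44

$5,360.44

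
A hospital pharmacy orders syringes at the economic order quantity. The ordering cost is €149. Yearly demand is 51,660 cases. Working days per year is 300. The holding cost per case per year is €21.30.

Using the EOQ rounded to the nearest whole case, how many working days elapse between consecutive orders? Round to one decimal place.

Optimal lot size Q* = (2 × 51,660 × €149 / €21.3)^½ ≈ 850.15 → Q = 850 cases
Days between orders = 300 / (D/Q) = 300 / 60.776 ≈ 4.936

4.9 days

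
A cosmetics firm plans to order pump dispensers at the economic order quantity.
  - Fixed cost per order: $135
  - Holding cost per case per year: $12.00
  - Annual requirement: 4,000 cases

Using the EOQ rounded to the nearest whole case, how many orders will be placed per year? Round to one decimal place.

13.3 orders per year

EOQ = √(2DS/H) = √(2 × 4,000 × 135 / 12)
    = √(90,000.00) ≈ 300.00 → Q = 300
N = D/Q = 4,000/300 ≈ 13.333 orders/yr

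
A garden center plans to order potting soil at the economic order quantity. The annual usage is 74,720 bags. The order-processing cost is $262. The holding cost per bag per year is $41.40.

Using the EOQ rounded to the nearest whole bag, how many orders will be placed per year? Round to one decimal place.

76.9 orders per year

EOQ = √(2DS/H) = √(2 × 74,720 × 262 / 41.4)
    = √(945,731.40) ≈ 972.49 → Q = 972
N = D/Q = 74,720/972 ≈ 76.872 orders/yr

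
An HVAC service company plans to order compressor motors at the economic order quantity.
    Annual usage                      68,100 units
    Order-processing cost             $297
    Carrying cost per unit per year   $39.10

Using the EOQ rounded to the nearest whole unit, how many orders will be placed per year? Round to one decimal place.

67.0 orders per year

Q* = √(2·D·S / H) = √(2·68,100·297 / 39.1) = √1,034,562.7 ≈ 1,017.13 → Q = 1,017
Orders per year = D/Q = 68,100 / 1,017 = 66.962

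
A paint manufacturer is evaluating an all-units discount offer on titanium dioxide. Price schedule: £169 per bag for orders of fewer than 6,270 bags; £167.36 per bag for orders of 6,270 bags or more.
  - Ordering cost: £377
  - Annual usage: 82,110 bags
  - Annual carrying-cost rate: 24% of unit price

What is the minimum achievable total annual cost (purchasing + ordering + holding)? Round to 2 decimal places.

H₁ = 24%×£169 = £40.5600;  H₂ = 24%×£167.36 = £40.1664
EOQ₁ = √(2×82,110×377/40.5600) = 1,235.48  (< 6,270, feasible at tier 1)
EOQ₂ = √(2×82,110×377/40.1664) = 1,241.52  (< 6,270 → use Q = 6,270 at tier-2 price)
TC(tier 1 (EOQ₁), Q≈1,235.5) = £13,926,700.95
TC(tier 2, Q≈6,270.0) = £13,872,788.34
Minimum at tier 2: £13,872,788.34

£13,872,788.34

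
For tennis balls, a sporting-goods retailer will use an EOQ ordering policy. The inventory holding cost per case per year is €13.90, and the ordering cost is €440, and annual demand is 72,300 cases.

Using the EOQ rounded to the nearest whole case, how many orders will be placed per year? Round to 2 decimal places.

Q* = √(2·D·S / H) = √(2·72,300·440 / 13.9) = √4,577,266.2 ≈ 2,139.45 → Q = 2,139
N = D/Q = 72,300/2,139 ≈ 33.801 orders/yr

33.80 orders per year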